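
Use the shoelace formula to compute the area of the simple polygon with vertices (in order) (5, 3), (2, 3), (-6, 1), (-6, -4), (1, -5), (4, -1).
Area = 129/2

Shoelace formula: Area = (1/2) |Σ_i (x_i · y_{i+1} − x_{i+1} · y_i)| (indices mod n). Compute each cross term:
  (5)(3) − (2)(3) = 9
  (2)(1) − (-6)(3) = 20
  (-6)(-4) − (-6)(1) = 30
  (-6)(-5) − (1)(-4) = 34
  (1)(-1) − (4)(-5) = 19
  (4)(3) − (5)(-1) = 17
Sum = 129, so (signed) Area = 129/2 = 129/2, |Area| = 129/2.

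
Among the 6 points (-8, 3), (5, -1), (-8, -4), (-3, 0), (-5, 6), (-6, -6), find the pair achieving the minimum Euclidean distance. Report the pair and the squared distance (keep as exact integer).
Pair = ((-8, -4), (-6, -6)); squared distance = 8

Compute all C(6, 2) = 15 pairwise squared distances (x_i − x_j)² + (y_i − y_j)². The minimum is 8, attained by the pair ((-8, -4), (-6, -6)).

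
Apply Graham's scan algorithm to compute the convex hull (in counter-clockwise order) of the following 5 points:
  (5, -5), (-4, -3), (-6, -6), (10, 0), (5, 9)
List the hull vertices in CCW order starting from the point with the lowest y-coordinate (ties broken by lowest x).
Hull (CCW) = [(-6, -6), (5, -5), (10, 0), (5, 9), (-4, -3)]

Graham scan procedure:
  1. Find the pivot p₀ = point with lowest y (tie → lowest x): (-6, -6).
  2. Sort the remaining points by polar angle around p₀.
  3. Walk through sorted points, maintaining a stack; pop the top while the last three entries make a non-left turn (cross product ≤ 0).
  4. Final stack is the convex hull in CCW order: (-6, -6), (5, -5), (10, 0), (5, 9), (-4, -3).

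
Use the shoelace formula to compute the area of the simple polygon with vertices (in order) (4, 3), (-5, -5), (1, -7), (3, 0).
Area = 65/2

Shoelace formula: Area = (1/2) |Σ_i (x_i · y_{i+1} − x_{i+1} · y_i)| (indices mod n). Compute each cross term:
  (4)(-5) − (-5)(3) = -5
  (-5)(-7) − (1)(-5) = 40
  (1)(0) − (3)(-7) = 21
  (3)(3) − (4)(0) = 9
Sum = 65, so (signed) Area = 65/2 = 65/2, |Area| = 65/2.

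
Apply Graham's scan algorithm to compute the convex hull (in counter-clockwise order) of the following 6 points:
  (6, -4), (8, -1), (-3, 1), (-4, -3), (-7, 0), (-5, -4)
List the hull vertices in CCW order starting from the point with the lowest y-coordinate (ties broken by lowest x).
Hull (CCW) = [(-5, -4), (6, -4), (8, -1), (-3, 1), (-7, 0)]

Graham scan procedure:
  1. Find the pivot p₀ = point with lowest y (tie → lowest x): (-5, -4).
  2. Sort the remaining points by polar angle around p₀.
  3. Walk through sorted points, maintaining a stack; pop the top while the last three entries make a non-left turn (cross product ≤ 0).
  4. Final stack is the convex hull in CCW order: (-5, -4), (6, -4), (8, -1), (-3, 1), (-7, 0).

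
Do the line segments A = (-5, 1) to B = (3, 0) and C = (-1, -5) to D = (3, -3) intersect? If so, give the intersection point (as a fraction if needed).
No (intersection of containing lines falls outside at least one segment)

Parametrize and solve: t = 8/5, s = 11/5. At least one of these is outside [0, 1], so the segments do not intersect.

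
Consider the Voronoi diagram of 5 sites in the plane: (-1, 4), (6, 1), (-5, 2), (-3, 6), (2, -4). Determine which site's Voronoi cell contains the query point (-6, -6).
Nearest site = (-5, 2)

The Voronoi cell of site s contains exactly those query points closer to s than to any other site. Compute squared distances from q = (-6, -6) to each site:
  (-5 − -6)² + (2 − -6)² = 65
  (2 − -6)² + (-4 − -6)² = 68
  (-1 − -6)² + (4 − -6)² = 125
  (-3 − -6)² + (6 − -6)² = 153
  (6 − -6)² + (1 − -6)² = 193
Minimum is attained by (-5, 2), so q lies in its Voronoi cell.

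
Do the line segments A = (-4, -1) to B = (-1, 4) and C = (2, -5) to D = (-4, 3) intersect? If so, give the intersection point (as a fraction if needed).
Yes; intersection at (-8/3, 11/9) (t = 4/9 on AB, s = 7/9 on CD)

Parametrize AB as A + t(B − A) = (-4 + 3 t, -1 + 5 t) and CD as C + s(D − C) = (2 + -6 s, -5 + 8 s). Solve the linear system for (t, s). Determinant = -54 ≠ 0, so a unique intersection of the containing lines exists. Solution: t = 4/9, s = 7/9 — both in [0, 1], so the segments cross. Intersection point: (-8/3, 11/9).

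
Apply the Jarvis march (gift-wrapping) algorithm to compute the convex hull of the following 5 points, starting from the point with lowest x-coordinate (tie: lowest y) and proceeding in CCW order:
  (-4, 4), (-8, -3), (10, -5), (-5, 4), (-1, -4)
Hull (CCW) = [(-8, -3), (-1, -4), (10, -5), (-4, 4), (-5, 4)]

Jarvis march: at each step, from the current hull vertex p, select the next vertex q as the point such that every other point lies strictly to the left of (or on) the directed line p → q. (Equivalently: for every other point r, the cross product (q − p) × (r − p) ≥ 0.)
Starting point (lowest x, tie lowest y): (-8, -3). Wrap until returning to start. Resulting hull: (-8, -3), (-1, -4), (10, -5), (-4, 4), (-5, 4).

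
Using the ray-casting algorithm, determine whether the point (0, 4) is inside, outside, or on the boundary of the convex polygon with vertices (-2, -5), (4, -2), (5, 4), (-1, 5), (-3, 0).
The point (0, 4) lies strictly inside the polygon

Cast a horizontal ray to the right from the query point and count how many polygon edges it crosses (each edge strictly once or zero times, handled with the usual half-open convention). 
Parity of crossings → odd ⇒ inside.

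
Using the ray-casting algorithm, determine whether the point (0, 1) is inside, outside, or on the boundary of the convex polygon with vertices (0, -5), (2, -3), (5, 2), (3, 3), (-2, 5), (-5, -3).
The point (0, 1) lies strictly inside the polygon

Cast a horizontal ray to the right from the query point and count how many polygon edges it crosses (each edge strictly once or zero times, handled with the usual half-open convention). 
Parity of crossings → odd ⇒ inside.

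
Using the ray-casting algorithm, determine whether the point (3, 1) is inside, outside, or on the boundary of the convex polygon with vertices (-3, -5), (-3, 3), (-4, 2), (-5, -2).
The point (3, 1) lies strictly outside the polygon

Cast a horizontal ray to the right from the query point and count how many polygon edges it crosses (each edge strictly once or zero times, handled with the usual half-open convention). 
Parity of crossings → even ⇒ outside.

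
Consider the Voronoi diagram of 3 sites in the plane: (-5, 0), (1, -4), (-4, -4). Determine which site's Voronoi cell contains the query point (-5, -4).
Nearest site = (-4, -4)

The Voronoi cell of site s contains exactly those query points closer to s than to any other site. Compute squared distances from q = (-5, -4) to each site:
  (-4 − -5)² + (-4 − -4)² = 1
  (-5 − -5)² + (0 − -4)² = 16
  (1 − -5)² + (-4 − -4)² = 36
Minimum is attained by (-4, -4), so q lies in its Voronoi cell.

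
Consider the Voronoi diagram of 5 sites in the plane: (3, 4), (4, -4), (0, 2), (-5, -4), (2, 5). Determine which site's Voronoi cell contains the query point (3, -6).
Nearest site = (4, -4)

The Voronoi cell of site s contains exactly those query points closer to s than to any other site. Compute squared distances from q = (3, -6) to each site:
  (4 − 3)² + (-4 − -6)² = 5
  (-5 − 3)² + (-4 − -6)² = 68
  (0 − 3)² + (2 − -6)² = 73
  (3 − 3)² + (4 − -6)² = 100
  (2 − 3)² + (5 − -6)² = 122
Minimum is attained by (4, -4), so q lies in its Voronoi cell.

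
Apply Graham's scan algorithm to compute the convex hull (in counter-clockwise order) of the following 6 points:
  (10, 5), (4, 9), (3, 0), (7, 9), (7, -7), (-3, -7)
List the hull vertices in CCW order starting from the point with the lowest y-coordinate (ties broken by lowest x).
Hull (CCW) = [(-3, -7), (7, -7), (10, 5), (7, 9), (4, 9)]

Graham scan procedure:
  1. Find the pivot p₀ = point with lowest y (tie → lowest x): (-3, -7).
  2. Sort the remaining points by polar angle around p₀.
  3. Walk through sorted points, maintaining a stack; pop the top while the last three entries make a non-left turn (cross product ≤ 0).
  4. Final stack is the convex hull in CCW order: (-3, -7), (7, -7), (10, 5), (7, 9), (4, 9).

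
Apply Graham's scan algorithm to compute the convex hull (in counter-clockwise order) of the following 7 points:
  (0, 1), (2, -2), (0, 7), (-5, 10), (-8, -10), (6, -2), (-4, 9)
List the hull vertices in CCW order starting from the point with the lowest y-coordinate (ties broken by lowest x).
Hull (CCW) = [(-8, -10), (6, -2), (0, 7), (-5, 10)]

Graham scan procedure:
  1. Find the pivot p₀ = point with lowest y (tie → lowest x): (-8, -10).
  2. Sort the remaining points by polar angle around p₀.
  3. Walk through sorted points, maintaining a stack; pop the top while the last three entries make a non-left turn (cross product ≤ 0).
  4. Final stack is the convex hull in CCW order: (-8, -10), (6, -2), (0, 7), (-5, 10).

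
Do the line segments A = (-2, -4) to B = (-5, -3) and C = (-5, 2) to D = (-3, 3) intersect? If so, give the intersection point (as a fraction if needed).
No (intersection of containing lines falls outside at least one segment)

Parametrize and solve: t = 3, s = -3. At least one of these is outside [0, 1], so the segments do not intersect.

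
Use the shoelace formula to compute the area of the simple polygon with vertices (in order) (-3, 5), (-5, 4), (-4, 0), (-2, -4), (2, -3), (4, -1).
Area = 43

Shoelace formula: Area = (1/2) |Σ_i (x_i · y_{i+1} − x_{i+1} · y_i)| (indices mod n). Compute each cross term:
  (-3)(4) − (-5)(5) = 13
  (-5)(0) − (-4)(4) = 16
  (-4)(-4) − (-2)(0) = 16
  (-2)(-3) − (2)(-4) = 14
  (2)(-1) − (4)(-3) = 10
  (4)(5) − (-3)(-1) = 17
Sum = 86, so (signed) Area = 86/2 = 43, |Area| = 43.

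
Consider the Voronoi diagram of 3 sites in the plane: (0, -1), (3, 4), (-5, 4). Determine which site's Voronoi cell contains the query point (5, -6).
Nearest site = (0, -1)

The Voronoi cell of site s contains exactly those query points closer to s than to any other site. Compute squared distances from q = (5, -6) to each site:
  (0 − 5)² + (-1 − -6)² = 50
  (3 − 5)² + (4 − -6)² = 104
  (-5 − 5)² + (4 − -6)² = 200
Minimum is attained by (0, -1), so q lies in its Voronoi cell.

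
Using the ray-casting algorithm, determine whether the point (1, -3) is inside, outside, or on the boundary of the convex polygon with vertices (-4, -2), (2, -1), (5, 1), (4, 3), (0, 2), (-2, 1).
The point (1, -3) lies strictly outside the polygon

Cast a horizontal ray to the right from the query point and count how many polygon edges it crosses (each edge strictly once or zero times, handled with the usual half-open convention). 
Parity of crossings → even ⇒ outside.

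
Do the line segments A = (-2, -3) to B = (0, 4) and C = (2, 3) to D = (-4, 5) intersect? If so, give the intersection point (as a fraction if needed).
Yes; intersection at (-2/23, 85/23) (t = 22/23 on AB, s = 8/23 on CD)

Parametrize AB as A + t(B − A) = (-2 + 2 t, -3 + 7 t) and CD as C + s(D − C) = (2 + -6 s, 3 + 2 s). Solve the linear system for (t, s). Determinant = -46 ≠ 0, so a unique intersection of the containing lines exists. Solution: t = 22/23, s = 8/23 — both in [0, 1], so the segments cross. Intersection point: (-2/23, 85/23).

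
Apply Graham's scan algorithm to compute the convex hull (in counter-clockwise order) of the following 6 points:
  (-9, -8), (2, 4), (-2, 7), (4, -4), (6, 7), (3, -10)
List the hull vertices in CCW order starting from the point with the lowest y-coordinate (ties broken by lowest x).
Hull (CCW) = [(3, -10), (6, 7), (-2, 7), (-9, -8)]

Graham scan procedure:
  1. Find the pivot p₀ = point with lowest y (tie → lowest x): (3, -10).
  2. Sort the remaining points by polar angle around p₀.
  3. Walk through sorted points, maintaining a stack; pop the top while the last three entries make a non-left turn (cross product ≤ 0).
  4. Final stack is the convex hull in CCW order: (3, -10), (6, 7), (-2, 7), (-9, -8).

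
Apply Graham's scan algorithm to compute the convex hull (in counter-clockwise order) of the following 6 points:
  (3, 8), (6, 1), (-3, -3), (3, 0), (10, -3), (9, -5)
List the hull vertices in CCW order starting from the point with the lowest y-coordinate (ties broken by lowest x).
Hull (CCW) = [(9, -5), (10, -3), (3, 8), (-3, -3)]

Graham scan procedure:
  1. Find the pivot p₀ = point with lowest y (tie → lowest x): (9, -5).
  2. Sort the remaining points by polar angle around p₀.
  3. Walk through sorted points, maintaining a stack; pop the top while the last three entries make a non-left turn (cross product ≤ 0).
  4. Final stack is the convex hull in CCW order: (9, -5), (10, -3), (3, 8), (-3, -3).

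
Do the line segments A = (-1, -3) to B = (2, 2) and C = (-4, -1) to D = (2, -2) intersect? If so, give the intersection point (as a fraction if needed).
Yes; intersection at (-2/11, -18/11) (t = 3/11 on AB, s = 7/11 on CD)

Parametrize AB as A + t(B − A) = (-1 + 3 t, -3 + 5 t) and CD as C + s(D − C) = (-4 + 6 s, -1 + -1 s). Solve the linear system for (t, s). Determinant = 33 ≠ 0, so a unique intersection of the containing lines exists. Solution: t = 3/11, s = 7/11 — both in [0, 1], so the segments cross. Intersection point: (-2/11, -18/11).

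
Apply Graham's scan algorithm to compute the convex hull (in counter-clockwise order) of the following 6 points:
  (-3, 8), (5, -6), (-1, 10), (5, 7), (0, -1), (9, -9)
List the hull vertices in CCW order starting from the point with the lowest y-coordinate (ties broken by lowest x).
Hull (CCW) = [(9, -9), (5, 7), (-1, 10), (-3, 8), (0, -1), (5, -6)]

Graham scan procedure:
  1. Find the pivot p₀ = point with lowest y (tie → lowest x): (9, -9).
  2. Sort the remaining points by polar angle around p₀.
  3. Walk through sorted points, maintaining a stack; pop the top while the last three entries make a non-left turn (cross product ≤ 0).
  4. Final stack is the convex hull in CCW order: (9, -9), (5, 7), (-1, 10), (-3, 8), (0, -1), (5, -6).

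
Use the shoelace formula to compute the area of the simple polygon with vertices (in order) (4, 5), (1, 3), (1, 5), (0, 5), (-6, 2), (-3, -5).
Area = 85/2

Shoelace formula: Area = (1/2) |Σ_i (x_i · y_{i+1} − x_{i+1} · y_i)| (indices mod n). Compute each cross term:
  (4)(3) − (1)(5) = 7
  (1)(5) − (1)(3) = 2
  (1)(5) − (0)(5) = 5
  (0)(2) − (-6)(5) = 30
  (-6)(-5) − (-3)(2) = 36
  (-3)(5) − (4)(-5) = 5
Sum = 85, so (signed) Area = 85/2 = 85/2, |Area| = 85/2.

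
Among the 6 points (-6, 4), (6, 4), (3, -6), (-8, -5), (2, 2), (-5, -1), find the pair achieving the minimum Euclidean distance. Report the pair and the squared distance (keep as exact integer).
Pair = ((6, 4), (2, 2)); squared distance = 20

Compute all C(6, 2) = 15 pairwise squared distances (x_i − x_j)² + (y_i − y_j)². The minimum is 20, attained by the pair ((6, 4), (2, 2)).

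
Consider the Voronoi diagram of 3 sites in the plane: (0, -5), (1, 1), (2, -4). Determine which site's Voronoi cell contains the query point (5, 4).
Nearest site = (1, 1)

The Voronoi cell of site s contains exactly those query points closer to s than to any other site. Compute squared distances from q = (5, 4) to each site:
  (1 − 5)² + (1 − 4)² = 25
  (2 − 5)² + (-4 − 4)² = 73
  (0 − 5)² + (-5 − 4)² = 106
Minimum is attained by (1, 1), so q lies in its Voronoi cell.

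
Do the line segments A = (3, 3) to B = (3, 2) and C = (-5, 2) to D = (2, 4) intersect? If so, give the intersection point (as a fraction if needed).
No (intersection of containing lines falls outside at least one segment)

Parametrize and solve: t = -9/7, s = 8/7. At least one of these is outside [0, 1], so the segments do not intersect.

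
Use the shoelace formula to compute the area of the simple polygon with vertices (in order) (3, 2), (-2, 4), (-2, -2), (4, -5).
Area = 69/2

Shoelace formula: Area = (1/2) |Σ_i (x_i · y_{i+1} − x_{i+1} · y_i)| (indices mod n). Compute each cross term:
  (3)(4) − (-2)(2) = 16
  (-2)(-2) − (-2)(4) = 12
  (-2)(-5) − (4)(-2) = 18
  (4)(2) − (3)(-5) = 23
Sum = 69, so (signed) Area = 69/2 = 69/2, |Area| = 69/2.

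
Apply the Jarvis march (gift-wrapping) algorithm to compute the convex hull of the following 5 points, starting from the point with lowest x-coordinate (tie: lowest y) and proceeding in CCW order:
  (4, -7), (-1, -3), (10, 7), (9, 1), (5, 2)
Hull (CCW) = [(-1, -3), (4, -7), (9, 1), (10, 7)]

Jarvis march: at each step, from the current hull vertex p, select the next vertex q as the point such that every other point lies strictly to the left of (or on) the directed line p → q. (Equivalently: for every other point r, the cross product (q − p) × (r − p) ≥ 0.)
Starting point (lowest x, tie lowest y): (-1, -3). Wrap until returning to start. Resulting hull: (-1, -3), (4, -7), (9, 1), (10, 7).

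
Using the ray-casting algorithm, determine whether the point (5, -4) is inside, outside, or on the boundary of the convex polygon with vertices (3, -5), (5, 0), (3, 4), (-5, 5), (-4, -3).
The point (5, -4) lies strictly outside the polygon

Cast a horizontal ray to the right from the query point and count how many polygon edges it crosses (each edge strictly once or zero times, handled with the usual half-open convention). 
Parity of crossings → even ⇒ outside.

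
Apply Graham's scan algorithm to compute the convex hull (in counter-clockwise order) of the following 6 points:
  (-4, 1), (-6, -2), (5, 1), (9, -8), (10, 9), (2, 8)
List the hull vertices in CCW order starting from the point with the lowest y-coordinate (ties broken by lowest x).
Hull (CCW) = [(9, -8), (10, 9), (2, 8), (-4, 1), (-6, -2)]

Graham scan procedure:
  1. Find the pivot p₀ = point with lowest y (tie → lowest x): (9, -8).
  2. Sort the remaining points by polar angle around p₀.
  3. Walk through sorted points, maintaining a stack; pop the top while the last three entries make a non-left turn (cross product ≤ 0).
  4. Final stack is the convex hull in CCW order: (9, -8), (10, 9), (2, 8), (-4, 1), (-6, -2).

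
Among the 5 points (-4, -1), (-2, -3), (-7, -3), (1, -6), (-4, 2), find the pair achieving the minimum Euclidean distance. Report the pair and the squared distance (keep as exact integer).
Pair = ((-4, -1), (-2, -3)); squared distance = 8

Compute all C(5, 2) = 10 pairwise squared distances (x_i − x_j)² + (y_i − y_j)². The minimum is 8, attained by the pair ((-4, -1), (-2, -3)).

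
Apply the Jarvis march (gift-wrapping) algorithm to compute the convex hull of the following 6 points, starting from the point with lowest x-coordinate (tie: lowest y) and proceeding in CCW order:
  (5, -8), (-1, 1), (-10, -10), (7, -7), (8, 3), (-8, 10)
Hull (CCW) = [(-10, -10), (5, -8), (7, -7), (8, 3), (-8, 10)]

Jarvis march: at each step, from the current hull vertex p, select the next vertex q as the point such that every other point lies strictly to the left of (or on) the directed line p → q. (Equivalently: for every other point r, the cross product (q − p) × (r − p) ≥ 0.)
Starting point (lowest x, tie lowest y): (-10, -10). Wrap until returning to start. Resulting hull: (-10, -10), (5, -8), (7, -7), (8, 3), (-8, 10).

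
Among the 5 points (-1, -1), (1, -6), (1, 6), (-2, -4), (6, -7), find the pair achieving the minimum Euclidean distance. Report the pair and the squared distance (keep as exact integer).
Pair = ((-1, -1), (-2, -4)); squared distance = 10

Compute all C(5, 2) = 10 pairwise squared distances (x_i − x_j)² + (y_i − y_j)². The minimum is 10, attained by the pair ((-1, -1), (-2, -4)).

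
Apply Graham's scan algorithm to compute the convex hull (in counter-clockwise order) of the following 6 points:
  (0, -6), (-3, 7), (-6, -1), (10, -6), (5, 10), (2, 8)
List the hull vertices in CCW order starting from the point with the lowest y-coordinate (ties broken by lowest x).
Hull (CCW) = [(0, -6), (10, -6), (5, 10), (-3, 7), (-6, -1)]

Graham scan procedure:
  1. Find the pivot p₀ = point with lowest y (tie → lowest x): (0, -6).
  2. Sort the remaining points by polar angle around p₀.
  3. Walk through sorted points, maintaining a stack; pop the top while the last three entries make a non-left turn (cross product ≤ 0).
  4. Final stack is the convex hull in CCW order: (0, -6), (10, -6), (5, 10), (-3, 7), (-6, -1).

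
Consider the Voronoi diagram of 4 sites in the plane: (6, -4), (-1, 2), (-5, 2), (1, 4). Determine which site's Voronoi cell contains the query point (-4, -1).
Nearest site = (-5, 2)

The Voronoi cell of site s contains exactly those query points closer to s than to any other site. Compute squared distances from q = (-4, -1) to each site:
  (-5 − -4)² + (2 − -1)² = 10
  (-1 − -4)² + (2 − -1)² = 18
  (1 − -4)² + (4 − -1)² = 50
  (6 − -4)² + (-4 − -1)² = 109
Minimum is attained by (-5, 2), so q lies in its Voronoi cell.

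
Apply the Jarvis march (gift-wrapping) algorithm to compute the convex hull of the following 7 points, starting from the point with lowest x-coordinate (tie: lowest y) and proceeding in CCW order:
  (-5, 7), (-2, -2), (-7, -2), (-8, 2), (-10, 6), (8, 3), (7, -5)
Hull (CCW) = [(-10, 6), (-7, -2), (7, -5), (8, 3), (-5, 7)]

Jarvis march: at each step, from the current hull vertex p, select the next vertex q as the point such that every other point lies strictly to the left of (or on) the directed line p → q. (Equivalently: for every other point r, the cross product (q − p) × (r − p) ≥ 0.)
Starting point (lowest x, tie lowest y): (-10, 6). Wrap until returning to start. Resulting hull: (-10, 6), (-7, -2), (7, -5), (8, 3), (-5, 7).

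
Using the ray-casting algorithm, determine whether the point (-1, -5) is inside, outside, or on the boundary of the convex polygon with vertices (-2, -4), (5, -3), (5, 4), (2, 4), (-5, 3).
The point (-1, -5) lies strictly outside the polygon

Cast a horizontal ray to the right from the query point and count how many polygon edges it crosses (each edge strictly once or zero times, handled with the usual half-open convention). 
Parity of crossings → even ⇒ outside.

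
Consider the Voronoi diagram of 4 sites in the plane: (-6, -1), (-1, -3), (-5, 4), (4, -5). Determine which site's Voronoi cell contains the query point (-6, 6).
Nearest site = (-5, 4)

The Voronoi cell of site s contains exactly those query points closer to s than to any other site. Compute squared distances from q = (-6, 6) to each site:
  (-5 − -6)² + (4 − 6)² = 5
  (-6 − -6)² + (-1 − 6)² = 49
  (-1 − -6)² + (-3 − 6)² = 106
  (4 − -6)² + (-5 − 6)² = 221
Minimum is attained by (-5, 4), so q lies in its Voronoi cell.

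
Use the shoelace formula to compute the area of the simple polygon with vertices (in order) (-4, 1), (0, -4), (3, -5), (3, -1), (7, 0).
Area = 27

Shoelace formula: Area = (1/2) |Σ_i (x_i · y_{i+1} − x_{i+1} · y_i)| (indices mod n). Compute each cross term:
  (-4)(-4) − (0)(1) = 16
  (0)(-5) − (3)(-4) = 12
  (3)(-1) − (3)(-5) = 12
  (3)(0) − (7)(-1) = 7
  (7)(1) − (-4)(0) = 7
Sum = 54, so (signed) Area = 54/2 = 27, |Area| = 27.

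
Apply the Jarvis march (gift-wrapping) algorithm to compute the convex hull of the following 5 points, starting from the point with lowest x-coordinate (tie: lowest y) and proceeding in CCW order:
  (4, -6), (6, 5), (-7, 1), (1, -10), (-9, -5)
Hull (CCW) = [(-9, -5), (1, -10), (4, -6), (6, 5), (-7, 1)]

Jarvis march: at each step, from the current hull vertex p, select the next vertex q as the point such that every other point lies strictly to the left of (or on) the directed line p → q. (Equivalently: for every other point r, the cross product (q − p) × (r − p) ≥ 0.)
Starting point (lowest x, tie lowest y): (-9, -5). Wrap until returning to start. Resulting hull: (-9, -5), (1, -10), (4, -6), (6, 5), (-7, 1).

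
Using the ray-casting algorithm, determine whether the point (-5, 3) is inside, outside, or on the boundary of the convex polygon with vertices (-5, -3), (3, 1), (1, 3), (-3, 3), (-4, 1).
The point (-5, 3) lies strictly outside the polygon

Cast a horizontal ray to the right from the query point and count how many polygon edges it crosses (each edge strictly once or zero times, handled with the usual half-open convention). 
Parity of crossings → even ⇒ outside.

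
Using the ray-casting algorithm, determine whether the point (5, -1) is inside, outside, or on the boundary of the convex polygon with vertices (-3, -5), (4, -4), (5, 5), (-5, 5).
The point (5, -1) lies strictly outside the polygon

Cast a horizontal ray to the right from the query point and count how many polygon edges it crosses (each edge strictly once or zero times, handled with the usual half-open convention). 
Parity of crossings → even ⇒ outside.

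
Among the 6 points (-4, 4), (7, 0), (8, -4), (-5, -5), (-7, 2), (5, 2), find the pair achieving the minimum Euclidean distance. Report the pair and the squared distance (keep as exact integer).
Pair = ((7, 0), (5, 2)); squared distance = 8

Compute all C(6, 2) = 15 pairwise squared distances (x_i − x_j)² + (y_i − y_j)². The minimum is 8, attained by the pair ((7, 0), (5, 2)).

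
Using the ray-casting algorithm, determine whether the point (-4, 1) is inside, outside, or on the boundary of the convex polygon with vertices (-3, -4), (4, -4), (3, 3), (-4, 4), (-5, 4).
The point (-4, 1) lies strictly inside the polygon

Cast a horizontal ray to the right from the query point and count how many polygon edges it crosses (each edge strictly once or zero times, handled with the usual half-open convention). 
Parity of crossings → odd ⇒ inside.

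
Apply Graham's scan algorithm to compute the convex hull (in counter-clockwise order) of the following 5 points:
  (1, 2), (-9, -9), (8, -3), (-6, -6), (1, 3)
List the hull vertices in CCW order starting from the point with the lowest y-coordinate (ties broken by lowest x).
Hull (CCW) = [(-9, -9), (8, -3), (1, 3)]

Graham scan procedure:
  1. Find the pivot p₀ = point with lowest y (tie → lowest x): (-9, -9).
  2. Sort the remaining points by polar angle around p₀.
  3. Walk through sorted points, maintaining a stack; pop the top while the last three entries make a non-left turn (cross product ≤ 0).
  4. Final stack is the convex hull in CCW order: (-9, -9), (8, -3), (1, 3).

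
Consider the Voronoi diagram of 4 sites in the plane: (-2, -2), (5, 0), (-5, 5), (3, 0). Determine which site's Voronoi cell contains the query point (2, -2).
Nearest site = (3, 0)

The Voronoi cell of site s contains exactly those query points closer to s than to any other site. Compute squared distances from q = (2, -2) to each site:
  (3 − 2)² + (0 − -2)² = 5
  (5 − 2)² + (0 − -2)² = 13
  (-2 − 2)² + (-2 − -2)² = 16
  (-5 − 2)² + (5 − -2)² = 98
Minimum is attained by (3, 0), so q lies in its Voronoi cell.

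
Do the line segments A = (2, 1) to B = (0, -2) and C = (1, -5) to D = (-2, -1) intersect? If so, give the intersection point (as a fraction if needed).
No (intersection of containing lines falls outside at least one segment)

Parametrize and solve: t = 22/17, s = 9/17. At least one of these is outside [0, 1], so the segments do not intersect.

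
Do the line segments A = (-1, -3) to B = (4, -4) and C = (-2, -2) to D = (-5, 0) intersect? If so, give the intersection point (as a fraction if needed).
No (intersection of containing lines falls outside at least one segment)

Parametrize and solve: t = 1/7, s = -4/7. At least one of these is outside [0, 1], so the segments do not intersect.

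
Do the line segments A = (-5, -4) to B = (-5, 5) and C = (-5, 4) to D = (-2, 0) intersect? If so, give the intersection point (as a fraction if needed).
Yes; intersection at (-5, 4) (t = 8/9 on AB, s = 0 on CD)

Parametrize AB as A + t(B − A) = (-5 + 0 t, -4 + 9 t) and CD as C + s(D − C) = (-5 + 3 s, 4 + -4 s). Solve the linear system for (t, s). Determinant = 27 ≠ 0, so a unique intersection of the containing lines exists. Solution: t = 8/9, s = 0 — both in [0, 1], so the segments cross. Intersection point: (-5, 4).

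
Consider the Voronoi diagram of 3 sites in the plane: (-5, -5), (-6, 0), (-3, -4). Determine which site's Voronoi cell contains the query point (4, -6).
Nearest site = (-3, -4)

The Voronoi cell of site s contains exactly those query points closer to s than to any other site. Compute squared distances from q = (4, -6) to each site:
  (-3 − 4)² + (-4 − -6)² = 53
  (-5 − 4)² + (-5 − -6)² = 82
  (-6 − 4)² + (0 − -6)² = 136
Minimum is attained by (-3, -4), so q lies in its Voronoi cell.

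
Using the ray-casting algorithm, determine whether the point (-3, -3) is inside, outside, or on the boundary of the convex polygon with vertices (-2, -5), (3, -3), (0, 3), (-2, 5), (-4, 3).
The point (-3, -3) lies strictly outside the polygon

Cast a horizontal ray to the right from the query point and count how many polygon edges it crosses (each edge strictly once or zero times, handled with the usual half-open convention). 
Parity of crossings → even ⇒ outside.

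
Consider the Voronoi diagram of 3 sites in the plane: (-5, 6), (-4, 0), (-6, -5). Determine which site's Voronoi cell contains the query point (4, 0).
Nearest site = (-4, 0)

The Voronoi cell of site s contains exactly those query points closer to s than to any other site. Compute squared distances from q = (4, 0) to each site:
  (-4 − 4)² + (0 − 0)² = 64
  (-5 − 4)² + (6 − 0)² = 117
  (-6 − 4)² + (-5 − 0)² = 125
Minimum is attained by (-4, 0), so q lies in its Voronoi cell.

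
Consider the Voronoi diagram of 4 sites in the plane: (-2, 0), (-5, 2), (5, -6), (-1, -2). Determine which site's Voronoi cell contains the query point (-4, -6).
Nearest site = (-1, -2)

The Voronoi cell of site s contains exactly those query points closer to s than to any other site. Compute squared distances from q = (-4, -6) to each site:
  (-1 − -4)² + (-2 − -6)² = 25
  (-2 − -4)² + (0 − -6)² = 40
  (-5 − -4)² + (2 − -6)² = 65
  (5 − -4)² + (-6 − -6)² = 81
Minimum is attained by (-1, -2), so q lies in its Voronoi cell.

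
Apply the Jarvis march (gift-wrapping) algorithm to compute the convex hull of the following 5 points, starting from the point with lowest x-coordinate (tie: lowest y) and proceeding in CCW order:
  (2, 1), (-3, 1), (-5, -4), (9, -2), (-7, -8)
Hull (CCW) = [(-7, -8), (9, -2), (2, 1), (-3, 1)]

Jarvis march: at each step, from the current hull vertex p, select the next vertex q as the point such that every other point lies strictly to the left of (or on) the directed line p → q. (Equivalently: for every other point r, the cross product (q − p) × (r − p) ≥ 0.)
Starting point (lowest x, tie lowest y): (-7, -8). Wrap until returning to start. Resulting hull: (-7, -8), (9, -2), (2, 1), (-3, 1).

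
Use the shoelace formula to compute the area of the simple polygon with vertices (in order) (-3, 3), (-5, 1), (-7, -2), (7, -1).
Area = 34

Shoelace formula: Area = (1/2) |Σ_i (x_i · y_{i+1} − x_{i+1} · y_i)| (indices mod n). Compute each cross term:
  (-3)(1) − (-5)(3) = 12
  (-5)(-2) − (-7)(1) = 17
  (-7)(-1) − (7)(-2) = 21
  (7)(3) − (-3)(-1) = 18
Sum = 68, so (signed) Area = 68/2 = 34, |Area| = 34.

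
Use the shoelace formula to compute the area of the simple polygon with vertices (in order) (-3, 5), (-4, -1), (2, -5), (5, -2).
Area = 85/2

Shoelace formula: Area = (1/2) |Σ_i (x_i · y_{i+1} − x_{i+1} · y_i)| (indices mod n). Compute each cross term:
  (-3)(-1) − (-4)(5) = 23
  (-4)(-5) − (2)(-1) = 22
  (2)(-2) − (5)(-5) = 21
  (5)(5) − (-3)(-2) = 19
Sum = 85, so (signed) Area = 85/2 = 85/2, |Area| = 85/2.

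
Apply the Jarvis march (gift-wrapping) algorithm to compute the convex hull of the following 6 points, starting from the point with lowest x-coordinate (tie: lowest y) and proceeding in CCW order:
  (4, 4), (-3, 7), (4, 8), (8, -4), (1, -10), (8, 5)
Hull (CCW) = [(-3, 7), (1, -10), (8, -4), (8, 5), (4, 8)]

Jarvis march: at each step, from the current hull vertex p, select the next vertex q as the point such that every other point lies strictly to the left of (or on) the directed line p → q. (Equivalently: for every other point r, the cross product (q − p) × (r − p) ≥ 0.)
Starting point (lowest x, tie lowest y): (-3, 7). Wrap until returning to start. Resulting hull: (-3, 7), (1, -10), (8, -4), (8, 5), (4, 8).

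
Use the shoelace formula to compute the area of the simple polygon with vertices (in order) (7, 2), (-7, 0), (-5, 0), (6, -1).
Area = 19

Shoelace formula: Area = (1/2) |Σ_i (x_i · y_{i+1} − x_{i+1} · y_i)| (indices mod n). Compute each cross term:
  (7)(0) − (-7)(2) = 14
  (-7)(0) − (-5)(0) = 0
  (-5)(-1) − (6)(0) = 5
  (6)(2) − (7)(-1) = 19
Sum = 38, so (signed) Area = 38/2 = 19, |Area| = 19.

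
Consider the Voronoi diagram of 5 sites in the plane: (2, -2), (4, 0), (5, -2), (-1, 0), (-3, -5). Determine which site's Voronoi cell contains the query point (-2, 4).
Nearest site = (-1, 0)

The Voronoi cell of site s contains exactly those query points closer to s than to any other site. Compute squared distances from q = (-2, 4) to each site:
  (-1 − -2)² + (0 − 4)² = 17
  (2 − -2)² + (-2 − 4)² = 52
  (4 − -2)² + (0 − 4)² = 52
  (-3 − -2)² + (-5 − 4)² = 82
  (5 − -2)² + (-2 − 4)² = 85
Minimum is attained by (-1, 0), so q lies in its Voronoi cell.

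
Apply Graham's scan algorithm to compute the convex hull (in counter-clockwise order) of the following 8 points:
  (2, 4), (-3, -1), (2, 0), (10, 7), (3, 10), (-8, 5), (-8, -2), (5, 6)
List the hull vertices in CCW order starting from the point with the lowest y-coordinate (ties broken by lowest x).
Hull (CCW) = [(-8, -2), (2, 0), (10, 7), (3, 10), (-8, 5)]

Graham scan procedure:
  1. Find the pivot p₀ = point with lowest y (tie → lowest x): (-8, -2).
  2. Sort the remaining points by polar angle around p₀.
  3. Walk through sorted points, maintaining a stack; pop the top while the last three entries make a non-left turn (cross product ≤ 0).
  4. Final stack is the convex hull in CCW order: (-8, -2), (2, 0), (10, 7), (3, 10), (-8, 5).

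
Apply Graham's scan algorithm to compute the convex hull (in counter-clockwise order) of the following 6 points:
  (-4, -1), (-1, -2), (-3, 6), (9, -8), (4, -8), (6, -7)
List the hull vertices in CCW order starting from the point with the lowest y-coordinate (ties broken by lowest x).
Hull (CCW) = [(4, -8), (9, -8), (-3, 6), (-4, -1)]

Graham scan procedure:
  1. Find the pivot p₀ = point with lowest y (tie → lowest x): (4, -8).
  2. Sort the remaining points by polar angle around p₀.
  3. Walk through sorted points, maintaining a stack; pop the top while the last three entries make a non-left turn (cross product ≤ 0).
  4. Final stack is the convex hull in CCW order: (4, -8), (9, -8), (-3, 6), (-4, -1).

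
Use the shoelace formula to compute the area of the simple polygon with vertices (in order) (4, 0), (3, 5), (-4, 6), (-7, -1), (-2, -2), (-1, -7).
Area = 78

Shoelace formula: Area = (1/2) |Σ_i (x_i · y_{i+1} − x_{i+1} · y_i)| (indices mod n). Compute each cross term:
  (4)(5) − (3)(0) = 20
  (3)(6) − (-4)(5) = 38
  (-4)(-1) − (-7)(6) = 46
  (-7)(-2) − (-2)(-1) = 12
  (-2)(-7) − (-1)(-2) = 12
  (-1)(0) − (4)(-7) = 28
Sum = 156, so (signed) Area = 156/2 = 78, |Area| = 78.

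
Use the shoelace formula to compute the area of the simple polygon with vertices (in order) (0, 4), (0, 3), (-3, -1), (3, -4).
Area = 18

Shoelace formula: Area = (1/2) |Σ_i (x_i · y_{i+1} − x_{i+1} · y_i)| (indices mod n). Compute each cross term:
  (0)(3) − (0)(4) = 0
  (0)(-1) − (-3)(3) = 9
  (-3)(-4) − (3)(-1) = 15
  (3)(4) − (0)(-4) = 12
Sum = 36, so (signed) Area = 36/2 = 18, |Area| = 18.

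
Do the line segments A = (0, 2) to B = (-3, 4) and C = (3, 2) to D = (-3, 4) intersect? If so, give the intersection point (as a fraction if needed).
Yes; intersection at (-3, 4) (t = 1 on AB, s = 1 on CD)

Parametrize AB as A + t(B − A) = (0 + -3 t, 2 + 2 t) and CD as C + s(D − C) = (3 + -6 s, 2 + 2 s). Solve the linear system for (t, s). Determinant = -6 ≠ 0, so a unique intersection of the containing lines exists. Solution: t = 1, s = 1 — both in [0, 1], so the segments cross. Intersection point: (-3, 4).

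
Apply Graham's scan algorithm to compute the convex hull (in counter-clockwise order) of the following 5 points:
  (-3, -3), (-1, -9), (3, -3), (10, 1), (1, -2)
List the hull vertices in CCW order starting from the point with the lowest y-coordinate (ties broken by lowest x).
Hull (CCW) = [(-1, -9), (10, 1), (-3, -3)]

Graham scan procedure:
  1. Find the pivot p₀ = point with lowest y (tie → lowest x): (-1, -9).
  2. Sort the remaining points by polar angle around p₀.
  3. Walk through sorted points, maintaining a stack; pop the top while the last three entries make a non-left turn (cross product ≤ 0).
  4. Final stack is the convex hull in CCW order: (-1, -9), (10, 1), (-3, -3).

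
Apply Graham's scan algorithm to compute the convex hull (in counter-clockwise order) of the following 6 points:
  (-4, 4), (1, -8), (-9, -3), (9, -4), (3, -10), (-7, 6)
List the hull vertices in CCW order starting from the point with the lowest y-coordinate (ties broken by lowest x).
Hull (CCW) = [(3, -10), (9, -4), (-7, 6), (-9, -3)]

Graham scan procedure:
  1. Find the pivot p₀ = point with lowest y (tie → lowest x): (3, -10).
  2. Sort the remaining points by polar angle around p₀.
  3. Walk through sorted points, maintaining a stack; pop the top while the last three entries make a non-left turn (cross product ≤ 0).
  4. Final stack is the convex hull in CCW order: (3, -10), (9, -4), (-7, 6), (-9, -3).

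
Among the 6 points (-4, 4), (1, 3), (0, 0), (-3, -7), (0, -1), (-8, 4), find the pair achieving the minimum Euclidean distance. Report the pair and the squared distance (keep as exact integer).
Pair = ((0, 0), (0, -1)); squared distance = 1

Compute all C(6, 2) = 15 pairwise squared distances (x_i − x_j)² + (y_i − y_j)². The minimum is 1, attained by the pair ((0, 0), (0, -1)).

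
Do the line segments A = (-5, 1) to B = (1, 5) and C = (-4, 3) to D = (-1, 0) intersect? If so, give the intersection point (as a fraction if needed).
Yes; intersection at (-16/5, 11/5) (t = 3/10 on AB, s = 4/15 on CD)

Parametrize AB as A + t(B − A) = (-5 + 6 t, 1 + 4 t) and CD as C + s(D − C) = (-4 + 3 s, 3 + -3 s). Solve the linear system for (t, s). Determinant = 30 ≠ 0, so a unique intersection of the containing lines exists. Solution: t = 3/10, s = 4/15 — both in [0, 1], so the segments cross. Intersection point: (-16/5, 11/5).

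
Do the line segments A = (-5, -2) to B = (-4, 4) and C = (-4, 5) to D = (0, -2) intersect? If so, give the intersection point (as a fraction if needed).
No (intersection of containing lines falls outside at least one segment)

Parametrize and solve: t = 35/31, s = 1/31. At least one of these is outside [0, 1], so the segments do not intersect.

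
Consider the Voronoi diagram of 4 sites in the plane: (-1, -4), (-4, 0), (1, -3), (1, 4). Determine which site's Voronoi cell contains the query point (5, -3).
Nearest site = (1, -3)

The Voronoi cell of site s contains exactly those query points closer to s than to any other site. Compute squared distances from q = (5, -3) to each site:
  (1 − 5)² + (-3 − -3)² = 16
  (-1 − 5)² + (-4 − -3)² = 37
  (1 − 5)² + (4 − -3)² = 65
  (-4 − 5)² + (0 − -3)² = 90
Minimum is attained by (1, -3), so q lies in its Voronoi cell.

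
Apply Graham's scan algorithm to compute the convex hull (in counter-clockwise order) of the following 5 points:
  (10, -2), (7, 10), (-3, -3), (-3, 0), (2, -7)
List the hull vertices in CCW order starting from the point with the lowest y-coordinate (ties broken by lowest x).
Hull (CCW) = [(2, -7), (10, -2), (7, 10), (-3, 0), (-3, -3)]

Graham scan procedure:
  1. Find the pivot p₀ = point with lowest y (tie → lowest x): (2, -7).
  2. Sort the remaining points by polar angle around p₀.
  3. Walk through sorted points, maintaining a stack; pop the top while the last three entries make a non-left turn (cross product ≤ 0).
  4. Final stack is the convex hull in CCW order: (2, -7), (10, -2), (7, 10), (-3, 0), (-3, -3).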